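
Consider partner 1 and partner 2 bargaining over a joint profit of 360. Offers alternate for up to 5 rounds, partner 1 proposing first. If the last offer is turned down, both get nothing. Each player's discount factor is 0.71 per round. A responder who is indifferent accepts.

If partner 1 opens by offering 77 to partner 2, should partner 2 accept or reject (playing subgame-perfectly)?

Round 5 (partner 1 proposes): partner 2 will accept anything ≥ 0, so partner 1 offers 0 and keeps 360.
Round 4 (partner 2 proposes): partner 1 can get 360 next round, worth 0.71 × 360 = 255.6 now, so partner 2 offers 255.6, keeping 104.4.
Round 3 (partner 1 proposes): partner 2 can get 104.4 next round, worth 0.71 × 104.4 = 74.124 now, so partner 1 offers 74.124, keeping 285.876.
Round 2 (partner 2 proposes): partner 1 can get 285.876 next round, worth 0.71 × 285.876 = 202.97196 now, so partner 2 offers 202.97196, keeping 157.02804.
So by rejecting in round 1, partner 2 gets 157.02804 next round, worth 0.71 × 157.02804 = 111.4899084 now.
Offer 77 < 111.4899084, so partner 2 rejects.

Reject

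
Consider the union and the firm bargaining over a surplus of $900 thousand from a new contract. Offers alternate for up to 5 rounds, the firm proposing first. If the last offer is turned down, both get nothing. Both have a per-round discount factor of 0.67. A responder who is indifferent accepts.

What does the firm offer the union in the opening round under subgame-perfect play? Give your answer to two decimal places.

288.32

Round 5 (the firm proposes): rejection yields 0 for the union; the firm offers 0 and keeps 900.
Round 4 (the union proposes): the firm can get 900 next round, worth 0.67 × 900 = 603 now, so the union offers 603, keeping 297.
Round 3 (the firm proposes): the union can get 297 next round, worth 0.67 × 297 = 198.99 now; the firm offers that and keeps 701.01.
Round 2 (the union proposes): the firm can get 701.01 next round, worth 0.67 × 701.01 = 469.6767 now, so the union offers 469.6767, keeping 430.3233.
Round 1 (the firm proposes): the union can get 430.3233 next round, worth 0.67 × 430.3233 = 288.316611 now. The firm offers 288.316611 and keeps 900 − 288.316611 = 611.683389.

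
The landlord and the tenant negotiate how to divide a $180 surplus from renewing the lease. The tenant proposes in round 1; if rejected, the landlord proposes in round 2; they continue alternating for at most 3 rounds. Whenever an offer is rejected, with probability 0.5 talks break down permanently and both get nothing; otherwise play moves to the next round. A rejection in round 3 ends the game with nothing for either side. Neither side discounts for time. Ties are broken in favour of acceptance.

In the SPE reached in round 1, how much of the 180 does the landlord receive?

By backward induction:
Round 3 (the tenant proposes): rejection yields 0 for the landlord; the tenant offers 0 and keeps 180.
Round 2 (the landlord proposes): rejecting gives the tenant an expected 0.5 × 180 = 90. The landlord offers 90 and keeps 180 − 90 = 90.
Round 1 (the tenant proposes): rejecting gives the landlord an expected 0.5 × 90 = 45, so the tenant offers 45, keeping 135.

45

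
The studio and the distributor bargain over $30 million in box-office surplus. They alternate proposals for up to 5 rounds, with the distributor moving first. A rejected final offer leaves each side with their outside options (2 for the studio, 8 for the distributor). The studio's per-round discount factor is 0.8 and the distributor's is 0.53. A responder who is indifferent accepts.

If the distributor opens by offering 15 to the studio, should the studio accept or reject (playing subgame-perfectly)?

Round 5 (the distributor proposes): the studio gets 2 if talks fail, so the distributor offers 2 and keeps 28.
Round 4 (the studio proposes): the distributor can get 28 next round, worth 0.53 × 28 = 14.84 now, so the studio offers 14.84, keeping 15.16.
Round 3 (the distributor proposes): the studio can get 15.16 next round, worth 0.8 × 15.16 = 12.128 now; the distributor offers that and keeps 17.872.
Round 2 (the studio proposes): the distributor can get 17.872 next round, worth 0.53 × 17.872 = 9.47216 now; the studio offers that and keeps 20.52784.
So by rejecting in round 1, the studio gets 20.52784 next round, worth 0.8 × 20.52784 = 16.422272 now.
Offer 15 < 16.422272, so the studio rejects.

Reject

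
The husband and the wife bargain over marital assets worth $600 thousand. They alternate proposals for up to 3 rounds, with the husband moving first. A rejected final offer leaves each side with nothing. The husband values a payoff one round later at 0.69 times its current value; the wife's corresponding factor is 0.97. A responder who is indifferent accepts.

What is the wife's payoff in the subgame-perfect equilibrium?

Round 3 (the husband proposes): rejection yields 0 for the wife; the husband offers 0 and keeps 600.
Round 2 (the wife proposes): the husband can get 600 next round, worth 0.69 × 600 = 414 now, so the wife offers 414, keeping 186.
Round 1 (the husband proposes): the wife can get 186 next round, worth 0.97 × 186 = 180.42 now, so the husband offers 180.42, keeping 419.58.

180.42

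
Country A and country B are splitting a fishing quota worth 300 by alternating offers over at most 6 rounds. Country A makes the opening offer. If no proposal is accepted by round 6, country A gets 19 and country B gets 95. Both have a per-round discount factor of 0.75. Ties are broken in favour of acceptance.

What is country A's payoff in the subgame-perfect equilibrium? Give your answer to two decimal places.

Round 6 (country B proposes): country A gets 19 if talks fail, so country B offers 19 and keeps 281.
Round 5 (country A proposes): country B can get 281 next round, worth 0.75 × 281 = 210.75 now, so country A offers 210.75, keeping 89.25.
Round 4 (country B proposes): country A can get 89.25 next round, worth 0.75 × 89.25 = 66.9375 now, so country B offers 66.9375, keeping 233.0625.
Round 3 (country A proposes): country B can get 233.0625 next round, worth 0.75 × 233.0625 = 174.796875 now, so country A offers 174.796875, keeping 125.203125.
Round 2 (country B proposes): country A can get 125.203125 next round, worth 0.75 × 125.203125 = 93.90234375 now, so country B offers 93.90234375, keeping 206.09765625.
Round 1 (country A proposes): country B can get 206.09765625 next round, worth 0.75 × 206.09765625 = 154.5732421875 now, so country A offers 154.5732421875, keeping 145.4267578125.

145.43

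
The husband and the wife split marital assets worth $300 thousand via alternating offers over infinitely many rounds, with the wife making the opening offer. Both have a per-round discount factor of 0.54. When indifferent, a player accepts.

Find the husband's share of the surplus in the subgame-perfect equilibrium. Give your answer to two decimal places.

When the wife proposes, the husband accepts any offer worth at least 0.54 times what the husband would get by proposing next round; and vice versa.
This gives x = 300 − 0.54y and y = 300 − 0.54x, where x and y are each side's share when it proposes.
Hence (1 − 0.54·0.54)x = 300(1 − 0.54), i.e. 0.7084·x = 138.
x ≈ 194.8052; the husband's share is 300 − x ≈ 105.1948.

105.19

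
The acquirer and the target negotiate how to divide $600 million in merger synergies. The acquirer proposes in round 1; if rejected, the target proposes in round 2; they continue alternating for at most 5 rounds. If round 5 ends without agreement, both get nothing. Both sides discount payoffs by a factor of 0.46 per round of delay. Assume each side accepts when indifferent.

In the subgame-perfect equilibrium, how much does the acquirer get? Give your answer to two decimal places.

Round 5 (the acquirer proposes): the target will accept anything ≥ 0, so the acquirer offers 0 and keeps 600.
Round 4 (the target proposes): the acquirer can get 600 next round, worth 0.46 × 600 = 276 now, so the target offers 276, keeping 324.
Round 3 (the acquirer proposes): the target can get 324 next round, worth 0.46 × 324 = 149.04 now. The acquirer offers 149.04 and keeps 600 − 149.04 = 450.96.
Round 2 (the target proposes): the acquirer can get 450.96 next round, worth 0.46 × 450.96 = 207.4416 now. The target offers 207.4416 and keeps 600 − 207.4416 = 392.5584.
Round 1 (the acquirer proposes): the target can get 392.5584 next round, worth 0.46 × 392.5584 = 180.576864 now, so the acquirer offers 180.576864, keeping 419.423136.

419.42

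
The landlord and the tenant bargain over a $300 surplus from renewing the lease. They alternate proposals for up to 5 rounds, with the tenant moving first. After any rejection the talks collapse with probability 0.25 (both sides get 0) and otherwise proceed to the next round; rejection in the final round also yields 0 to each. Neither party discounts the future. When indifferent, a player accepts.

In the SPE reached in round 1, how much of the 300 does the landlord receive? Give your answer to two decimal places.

Round 5 (the tenant proposes): the landlord will accept anything ≥ 0, so the tenant offers 0 and keeps 300.
Round 4 (the landlord proposes): rejecting gives the tenant an expected 0.75 × 300 = 225. The landlord offers 225 and keeps 300 − 225 = 75.
Round 3 (the tenant proposes): rejecting gives the landlord an expected 0.75 × 75 = 56.25; the tenant offers that and keeps 243.75.
Round 2 (the landlord proposes): rejecting gives the tenant an expected 0.75 × 243.75 = 182.8125; the landlord offers that and keeps 117.1875.
Round 1 (the tenant proposes): rejecting gives the landlord an expected 0.75 × 117.1875 = 87.890625, so the tenant offers 87.890625, keeping 212.109375.

87.89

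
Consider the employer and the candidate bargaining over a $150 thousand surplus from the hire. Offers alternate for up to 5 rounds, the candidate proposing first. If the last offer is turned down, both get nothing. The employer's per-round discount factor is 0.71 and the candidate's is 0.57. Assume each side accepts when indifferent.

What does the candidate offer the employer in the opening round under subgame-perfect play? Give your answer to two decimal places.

Round 5 (the candidate proposes): the employer will accept anything ≥ 0, so the candidate offers 0 and keeps 150.
Round 4 (the employer proposes): the candidate can get 150 next round, worth 0.57 × 150 = 85.5 now, so the employer offers 85.5, keeping 64.5.
Round 3 (the candidate proposes): the employer can get 64.5 next round, worth 0.71 × 64.5 = 45.795 now. The candidate offers 45.795 and keeps 150 − 45.795 = 104.205.
Round 2 (the employer proposes): the candidate can get 104.205 next round, worth 0.57 × 104.205 = 59.39685 now. The employer offers 59.39685 and keeps 150 − 59.39685 = 90.60315.
Round 1 (the candidate proposes): the employer can get 90.60315 next round, worth 0.71 × 90.60315 = 64.3282365 now, so the candidate offers 64.3282365, keeping 85.6717635.

64.33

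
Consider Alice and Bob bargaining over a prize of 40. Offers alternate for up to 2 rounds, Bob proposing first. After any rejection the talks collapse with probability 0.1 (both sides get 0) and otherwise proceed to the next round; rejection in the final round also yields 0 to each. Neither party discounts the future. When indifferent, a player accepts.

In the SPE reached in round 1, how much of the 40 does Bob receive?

4

Round 2 (Alice proposes): rejection yields 0 for Bob; Alice offers 0 and keeps 40.
Round 1 (Bob proposes): rejecting gives Alice an expected 0.9 × 40 = 36; Bob offers that and keeps 4.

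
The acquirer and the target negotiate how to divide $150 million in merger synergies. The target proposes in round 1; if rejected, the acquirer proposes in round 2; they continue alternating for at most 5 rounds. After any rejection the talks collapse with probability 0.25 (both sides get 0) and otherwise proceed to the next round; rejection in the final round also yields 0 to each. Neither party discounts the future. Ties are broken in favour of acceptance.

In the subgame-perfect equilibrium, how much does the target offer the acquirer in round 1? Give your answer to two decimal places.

By backward induction:
Round 5 (the target proposes): the acquirer will accept anything ≥ 0, so the target offers 0 and keeps 150.
Round 4 (the acquirer proposes): rejecting gives the target an expected 0.75 × 150 = 112.5. The acquirer offers 112.5 and keeps 150 − 112.5 = 37.5.
Round 3 (the target proposes): rejecting gives the acquirer an expected 0.75 × 37.5 = 28.125; the target offers that and keeps 121.875.
Round 2 (the acquirer proposes): rejecting gives the target an expected 0.75 × 121.875 = 91.40625. The acquirer offers 91.40625 and keeps 150 − 91.40625 = 58.59375.
Round 1 (the target proposes): rejecting gives the acquirer an expected 0.75 × 58.59375 = 43.9453125, so the target offers 43.9453125, keeping 106.0546875.

43.95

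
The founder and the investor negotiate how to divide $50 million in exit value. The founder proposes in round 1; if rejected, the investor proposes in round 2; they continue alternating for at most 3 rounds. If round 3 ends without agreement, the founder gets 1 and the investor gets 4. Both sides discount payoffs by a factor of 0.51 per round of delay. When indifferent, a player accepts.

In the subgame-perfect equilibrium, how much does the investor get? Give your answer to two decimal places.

Round 3 (the founder proposes): the investor gets 4 if talks fail, so the founder offers 4 and keeps 46.
Round 2 (the investor proposes): the founder can get 46 next round, worth 0.51 × 46 = 23.46 now. The investor offers 23.46 and keeps 50 − 23.46 = 26.54.
Round 1 (the founder proposes): the investor can get 26.54 next round, worth 0.51 × 26.54 = 13.5354 now. The founder offers 13.5354 and keeps 50 − 13.5354 = 36.4646.

13.54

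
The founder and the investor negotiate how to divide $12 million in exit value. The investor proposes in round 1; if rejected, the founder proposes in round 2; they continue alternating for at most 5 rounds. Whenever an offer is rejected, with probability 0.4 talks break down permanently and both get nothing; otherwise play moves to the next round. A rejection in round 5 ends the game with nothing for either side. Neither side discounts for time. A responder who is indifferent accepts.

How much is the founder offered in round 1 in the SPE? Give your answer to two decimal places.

3.92

By backward induction:
Round 5 (the investor proposes): rejection yields 0 for the founder; the investor offers 0 and keeps 12.
Round 4 (the founder proposes): rejecting gives the investor an expected 0.6 × 12 = 7.2. The founder offers 7.2 and keeps 12 − 7.2 = 4.8.
Round 3 (the investor proposes): rejecting gives the founder an expected 0.6 × 4.8 = 2.88; the investor offers that and keeps 9.12.
Round 2 (the founder proposes): rejecting gives the investor an expected 0.6 × 9.12 = 5.472; the founder offers that and keeps 6.528.
Round 1 (the investor proposes): rejecting gives the founder an expected 0.6 × 6.528 = 3.9168; the investor offers that and keeps 8.0832.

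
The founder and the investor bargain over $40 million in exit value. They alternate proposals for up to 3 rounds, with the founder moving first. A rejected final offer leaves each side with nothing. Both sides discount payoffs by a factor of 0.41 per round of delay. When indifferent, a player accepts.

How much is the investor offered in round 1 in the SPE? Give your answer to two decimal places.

9.68

Round 3 (the founder proposes): rejection yields 0 for the investor; the founder offers 0 and keeps 40.
Round 2 (the investor proposes): the founder can get 40 next round, worth 0.41 × 40 = 16.4 now; the investor offers that and keeps 23.6.
Round 1 (the founder proposes): the investor can get 23.6 next round, worth 0.41 × 23.6 = 9.676 now. The founder offers 9.676 and keeps 40 − 9.676 = 30.324.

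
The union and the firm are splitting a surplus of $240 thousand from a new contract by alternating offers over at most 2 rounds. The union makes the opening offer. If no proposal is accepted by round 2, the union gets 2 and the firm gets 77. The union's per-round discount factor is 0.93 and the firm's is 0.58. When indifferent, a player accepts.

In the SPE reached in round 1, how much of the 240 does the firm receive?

138.04

Round 2 (the firm proposes): the union gets 2 if talks fail, so the firm offers 2 and keeps 238.
Round 1 (the union proposes): the firm can get 238 next round, worth 0.58 × 238 = 138.04 now, so the union offers 138.04, keeping 101.96.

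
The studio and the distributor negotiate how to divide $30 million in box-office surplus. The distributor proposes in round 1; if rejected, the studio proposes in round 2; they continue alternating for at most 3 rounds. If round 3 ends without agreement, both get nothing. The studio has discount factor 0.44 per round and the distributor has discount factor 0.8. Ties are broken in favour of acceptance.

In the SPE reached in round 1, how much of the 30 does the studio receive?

2.64

Work backward from the last round.
Round 3 (the distributor proposes): the studio will accept anything ≥ 0, so the distributor offers 0 and keeps 30.
Round 2 (the studio proposes): the distributor can get 30 next round, worth 0.8 × 30 = 24 now, so the studio offers 24, keeping 6.
Round 1 (the distributor proposes): the studio can get 6 next round, worth 0.44 × 6 = 2.64 now, so the distributor offers 2.64, keeping 27.36.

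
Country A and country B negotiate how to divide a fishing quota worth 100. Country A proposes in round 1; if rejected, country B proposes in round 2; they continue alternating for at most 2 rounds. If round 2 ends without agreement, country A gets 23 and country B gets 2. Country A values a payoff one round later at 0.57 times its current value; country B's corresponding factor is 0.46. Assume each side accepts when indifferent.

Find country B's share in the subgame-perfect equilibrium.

35.42

Round 2 (country B proposes): country A gets 23 if talks fail, so country B offers 23 and keeps 77.
Round 1 (country A proposes): country B can get 77 next round, worth 0.46 × 77 = 35.42 now, so country A offers 35.42, keeping 64.58.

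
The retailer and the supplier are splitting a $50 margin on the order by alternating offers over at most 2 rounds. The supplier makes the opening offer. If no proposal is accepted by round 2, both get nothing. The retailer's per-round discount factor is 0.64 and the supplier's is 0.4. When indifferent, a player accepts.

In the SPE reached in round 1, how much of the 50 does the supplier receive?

18

Work backward from the last round.
Round 2 (the retailer proposes): the supplier will accept anything ≥ 0, so the retailer offers 0 and keeps 50.
Round 1 (the supplier proposes): the retailer can get 50 next round, worth 0.64 × 50 = 32 now; the supplier offers that and keeps 18.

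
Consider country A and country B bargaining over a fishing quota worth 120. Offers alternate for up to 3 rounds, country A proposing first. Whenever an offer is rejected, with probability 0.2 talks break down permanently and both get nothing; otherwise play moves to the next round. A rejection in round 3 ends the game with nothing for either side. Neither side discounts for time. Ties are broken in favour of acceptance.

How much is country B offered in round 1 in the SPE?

19.2

By backward induction:
Round 3 (country A proposes): rejection yields 0 for country B; country A offers 0 and keeps 120.
Round 2 (country B proposes): rejecting gives country A an expected 0.8 × 120 = 96, so country B offers 96, keeping 24.
Round 1 (country A proposes): rejecting gives country B an expected 0.8 × 24 = 19.2, so country A offers 19.2, keeping 100.8.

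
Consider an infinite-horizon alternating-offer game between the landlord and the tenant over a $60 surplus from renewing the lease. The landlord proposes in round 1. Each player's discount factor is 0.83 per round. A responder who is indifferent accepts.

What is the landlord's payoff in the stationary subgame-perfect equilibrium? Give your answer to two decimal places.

Let x be the landlord's share when the landlord proposes and y be the tenant's share when the tenant proposes.
The tenant accepts iff offered ≥ 0.83·y, so x = 60 − 0.83y. Symmetrically y = 60 − 0.83x.
Substituting: x = 60 − 0.83(60 − 0.83x), giving x(1 − 0.83·0.83) = 60(1 − 0.83).
So x = 60 × 0.17 / 0.3111 ≈ 32.7869, and the tenant receives 60 − x ≈ 27.2131.

32.79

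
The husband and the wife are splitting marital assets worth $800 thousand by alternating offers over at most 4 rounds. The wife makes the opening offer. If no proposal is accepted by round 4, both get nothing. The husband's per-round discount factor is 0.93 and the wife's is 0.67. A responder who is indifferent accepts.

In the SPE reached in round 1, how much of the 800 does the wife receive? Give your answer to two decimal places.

90.89

Round 4 (the husband proposes): the wife will accept anything ≥ 0, so the husband offers 0 and keeps 800.
Round 3 (the wife proposes): the husband can get 800 next round, worth 0.93 × 800 = 744 now, so the wife offers 744, keeping 56.
Round 2 (the husband proposes): the wife can get 56 next round, worth 0.67 × 56 = 37.52 now. The husband offers 37.52 and keeps 800 − 37.52 = 762.48.
Round 1 (the wife proposes): the husband can get 762.48 next round, worth 0.93 × 762.48 = 709.1064 now. The wife offers 709.1064 and keeps 800 − 709.1064 = 90.8936.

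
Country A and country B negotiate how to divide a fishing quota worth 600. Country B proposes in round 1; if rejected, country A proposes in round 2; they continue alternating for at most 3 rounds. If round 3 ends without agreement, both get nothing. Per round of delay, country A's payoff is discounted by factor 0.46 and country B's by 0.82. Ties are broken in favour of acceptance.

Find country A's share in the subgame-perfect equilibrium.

Round 3 (country B proposes): country A will accept anything ≥ 0, so country B offers 0 and keeps 600.
Round 2 (country A proposes): country B can get 600 next round, worth 0.82 × 600 = 492 now, so country A offers 492, keeping 108.
Round 1 (country B proposes): country A can get 108 next round, worth 0.46 × 108 = 49.68 now, so country B offers 49.68, keeping 550.32.

49.68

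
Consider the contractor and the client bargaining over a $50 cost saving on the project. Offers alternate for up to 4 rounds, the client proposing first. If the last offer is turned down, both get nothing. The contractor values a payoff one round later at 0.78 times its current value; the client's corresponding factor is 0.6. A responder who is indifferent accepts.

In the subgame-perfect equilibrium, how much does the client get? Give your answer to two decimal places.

16.15

By backward induction:
Round 4 (the contractor proposes): the client will accept anything ≥ 0, so the contractor offers 0 and keeps 50.
Round 3 (the client proposes): the contractor can get 50 next round, worth 0.78 × 50 = 39 now. The client offers 39 and keeps 50 − 39 = 11.
Round 2 (the contractor proposes): the client can get 11 next round, worth 0.6 × 11 = 6.6 now, so the contractor offers 6.6, keeping 43.4.
Round 1 (the client proposes): the contractor can get 43.4 next round, worth 0.78 × 43.4 = 33.852 now, so the client offers 33.852, keeping 16.148.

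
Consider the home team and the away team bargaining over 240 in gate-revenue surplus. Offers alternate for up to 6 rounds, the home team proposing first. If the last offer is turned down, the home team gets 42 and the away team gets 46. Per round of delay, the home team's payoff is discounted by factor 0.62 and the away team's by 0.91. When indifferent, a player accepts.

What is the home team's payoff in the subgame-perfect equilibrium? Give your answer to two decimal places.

52.83

Work backward from the last round.
Round 6 (the away team proposes): the home team gets 42 if talks fail, so the away team offers 42 and keeps 198.
Round 5 (the home team proposes): the away team can get 198 next round, worth 0.91 × 198 = 180.18 now; the home team offers that and keeps 59.82.
Round 4 (the away team proposes): the home team can get 59.82 next round, worth 0.62 × 59.82 = 37.0884 now, so the away team offers 37.0884, keeping 202.9116.
Round 3 (the home team proposes): the away team can get 202.9116 next round, worth 0.91 × 202.9116 = 184.649556 now, so the home team offers 184.649556, keeping 55.350444.
Round 2 (the away team proposes): the home team can get 55.350444 next round, worth 0.62 × 55.350444 = 34.31727528 now, so the away team offers 34.31727528, keeping 205.68272472.
Round 1 (the home team proposes): the away team can get 205.68272472 next round, worth 0.91 × 205.68272472 = 187.1712794952 now, so the home team offers 187.1712794952, keeping 52.8287205048.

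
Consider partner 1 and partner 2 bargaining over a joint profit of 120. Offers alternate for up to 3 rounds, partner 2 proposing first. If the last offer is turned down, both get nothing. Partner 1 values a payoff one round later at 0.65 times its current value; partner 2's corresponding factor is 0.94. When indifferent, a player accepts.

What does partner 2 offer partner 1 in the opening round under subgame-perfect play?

4.68

Solve by backward induction from round 3.
Round 3 (partner 2 proposes): partner 1 will accept anything ≥ 0, so partner 2 offers 0 and keeps 120.
Round 2 (partner 1 proposes): partner 2 can get 120 next round, worth 0.94 × 120 = 112.8 now, so partner 1 offers 112.8, keeping 7.2.
Round 1 (partner 2 proposes): partner 1 can get 7.2 next round, worth 0.65 × 7.2 = 4.68 now. Partner 2 offers 4.68 and keeps 120 − 4.68 = 115.32.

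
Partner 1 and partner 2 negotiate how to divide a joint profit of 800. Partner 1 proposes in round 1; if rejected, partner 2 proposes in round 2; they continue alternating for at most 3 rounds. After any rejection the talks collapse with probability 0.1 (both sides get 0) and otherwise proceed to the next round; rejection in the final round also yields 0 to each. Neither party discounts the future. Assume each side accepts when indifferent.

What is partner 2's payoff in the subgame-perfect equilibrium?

Round 3 (partner 1 proposes): partner 2 will accept anything ≥ 0, so partner 1 offers 0 and keeps 800.
Round 2 (partner 2 proposes): rejecting gives partner 1 an expected 0.9 × 800 = 720, so partner 2 offers 720, keeping 80.
Round 1 (partner 1 proposes): rejecting gives partner 2 an expected 0.9 × 80 = 72; partner 1 offers that and keeps 728.

72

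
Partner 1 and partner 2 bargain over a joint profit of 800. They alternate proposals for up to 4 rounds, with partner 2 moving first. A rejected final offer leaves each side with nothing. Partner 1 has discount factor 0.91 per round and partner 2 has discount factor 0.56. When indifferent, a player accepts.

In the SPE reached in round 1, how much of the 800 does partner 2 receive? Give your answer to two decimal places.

Round 4 (partner 1 proposes): rejection yields 0 for partner 2; partner 1 offers 0 and keeps 800.
Round 3 (partner 2 proposes): partner 1 can get 800 next round, worth 0.91 × 800 = 728 now. Partner 2 offers 728 and keeps 800 − 728 = 72.
Round 2 (partner 1 proposes): partner 2 can get 72 next round, worth 0.56 × 72 = 40.32 now; partner 1 offers that and keeps 759.68.
Round 1 (partner 2 proposes): partner 1 can get 759.68 next round, worth 0.91 × 759.68 = 691.3088 now, so partner 2 offers 691.3088, keeping 108.6912.

108.69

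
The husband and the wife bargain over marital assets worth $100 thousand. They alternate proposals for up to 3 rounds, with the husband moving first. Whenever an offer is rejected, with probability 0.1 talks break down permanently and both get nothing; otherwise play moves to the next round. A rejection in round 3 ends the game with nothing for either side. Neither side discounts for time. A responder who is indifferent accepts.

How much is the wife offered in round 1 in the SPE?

9

By backward induction:
Round 3 (the husband proposes): rejection yields 0 for the wife; the husband offers 0 and keeps 100.
Round 2 (the wife proposes): rejecting gives the husband an expected 0.9 × 100 = 90, so the wife offers 90, keeping 10.
Round 1 (the husband proposes): rejecting gives the wife an expected 0.9 × 10 = 9. The husband offers 9 and keeps 100 − 9 = 91.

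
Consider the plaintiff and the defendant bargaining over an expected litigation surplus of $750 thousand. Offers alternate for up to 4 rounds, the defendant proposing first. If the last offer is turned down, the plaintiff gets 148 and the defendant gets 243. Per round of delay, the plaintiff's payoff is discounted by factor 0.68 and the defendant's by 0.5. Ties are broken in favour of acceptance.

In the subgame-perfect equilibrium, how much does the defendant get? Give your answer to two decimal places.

By backward induction:
Round 4 (the plaintiff proposes): the defendant gets 243 if talks fail, so the plaintiff offers 243 and keeps 507.
Round 3 (the defendant proposes): the plaintiff can get 507 next round, worth 0.68 × 507 = 344.76 now, so the defendant offers 344.76, keeping 405.24.
Round 2 (the plaintiff proposes): the defendant can get 405.24 next round, worth 0.5 × 405.24 = 202.62 now. The plaintiff offers 202.62 and keeps 750 − 202.62 = 547.38.
Round 1 (the defendant proposes): the plaintiff can get 547.38 next round, worth 0.68 × 547.38 = 372.2184 now. The defendant offers 372.2184 and keeps 750 − 372.2184 = 377.7816.

377.78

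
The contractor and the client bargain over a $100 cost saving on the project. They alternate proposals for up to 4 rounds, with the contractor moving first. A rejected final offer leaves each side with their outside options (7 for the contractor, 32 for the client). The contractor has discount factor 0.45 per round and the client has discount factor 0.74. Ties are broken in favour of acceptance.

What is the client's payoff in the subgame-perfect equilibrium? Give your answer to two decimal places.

63.62

Round 4 (the client proposes): the contractor gets 7 if talks fail, so the client offers 7 and keeps 93.
Round 3 (the contractor proposes): the client can get 93 next round, worth 0.74 × 93 = 68.82 now. The contractor offers 68.82 and keeps 100 − 68.82 = 31.18.
Round 2 (the client proposes): the contractor can get 31.18 next round, worth 0.45 × 31.18 = 14.031 now. The client offers 14.031 and keeps 100 − 14.031 = 85.969.
Round 1 (the contractor proposes): the client can get 85.969 next round, worth 0.74 × 85.969 = 63.61706 now. The contractor offers 63.61706 and keeps 100 − 63.61706 = 36.38294.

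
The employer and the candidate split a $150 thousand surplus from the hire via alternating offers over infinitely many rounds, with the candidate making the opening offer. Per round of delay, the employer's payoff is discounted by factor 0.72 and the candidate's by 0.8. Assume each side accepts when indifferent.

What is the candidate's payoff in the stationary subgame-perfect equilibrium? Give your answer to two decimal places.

When the candidate proposes, the employer accepts any offer worth at least 0.72 times what the employer would get by proposing next round; and vice versa.
This gives x = 150 − 0.72y and y = 150 − 0.8x, where x and y are each side's share when it proposes.
Hence (1 − 0.72·0.8)x = 150(1 − 0.72), i.e. 0.424·x = 42.
x ≈ 99.0566; the employer's share is 150 − x ≈ 50.9434.

99.06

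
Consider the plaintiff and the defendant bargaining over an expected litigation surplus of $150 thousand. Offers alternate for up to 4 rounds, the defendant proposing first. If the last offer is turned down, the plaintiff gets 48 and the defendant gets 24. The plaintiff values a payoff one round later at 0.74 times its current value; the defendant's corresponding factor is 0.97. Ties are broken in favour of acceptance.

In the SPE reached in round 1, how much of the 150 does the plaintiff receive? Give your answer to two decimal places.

Round 4 (the plaintiff proposes): the defendant gets 24 if talks fail, so the plaintiff offers 24 and keeps 126.
Round 3 (the defendant proposes): the plaintiff can get 126 next round, worth 0.74 × 126 = 93.24 now. The defendant offers 93.24 and keeps 150 − 93.24 = 56.76.
Round 2 (the plaintiff proposes): the defendant can get 56.76 next round, worth 0.97 × 56.76 = 55.0572 now; the plaintiff offers that and keeps 94.9428.
Round 1 (the defendant proposes): the plaintiff can get 94.9428 next round, worth 0.74 × 94.9428 = 70.257672 now, so the defendant offers 70.257672, keeping 79.742328.

70.26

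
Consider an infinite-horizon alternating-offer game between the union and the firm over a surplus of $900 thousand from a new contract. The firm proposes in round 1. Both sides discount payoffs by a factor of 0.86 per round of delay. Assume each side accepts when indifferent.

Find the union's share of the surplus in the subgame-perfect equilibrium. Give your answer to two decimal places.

In a stationary SPE each proposer offers the other exactly their discounted continuation value.
If the firm keeps x when proposing and the union keeps y when proposing, then x = 900 − 0.86y and y = 900 − 0.86x.
Solving: x = 900(1 − 0.86) / (1 − 0.86·0.86) = 126 / 0.2604 ≈ 483.8710.
The union gets 900 − 483.8710 ≈ 416.1290.

416.13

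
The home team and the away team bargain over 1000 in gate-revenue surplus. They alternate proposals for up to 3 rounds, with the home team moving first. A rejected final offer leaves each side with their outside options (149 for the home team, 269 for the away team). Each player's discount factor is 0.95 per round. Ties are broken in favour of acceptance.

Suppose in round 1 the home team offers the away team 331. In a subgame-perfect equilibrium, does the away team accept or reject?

Accept

Round 3 (the home team proposes): the away team gets 269 if talks fail, so the home team offers 269 and keeps 731.
Round 2 (the away team proposes): the home team can get 731 next round, worth 0.95 × 731 = 694.45 now, so the away team offers 694.45, keeping 305.55.
So by rejecting in round 1, the away team gets 305.55 next round, worth 0.95 × 305.55 = 290.2725 now.
Offer 331 ≥ 290.2725, so the away team accepts.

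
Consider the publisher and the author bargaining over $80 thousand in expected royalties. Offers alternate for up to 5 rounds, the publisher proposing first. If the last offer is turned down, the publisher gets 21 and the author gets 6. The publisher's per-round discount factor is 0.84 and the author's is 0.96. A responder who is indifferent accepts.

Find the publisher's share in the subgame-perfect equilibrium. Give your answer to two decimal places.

53.90

Round 5 (the publisher proposes): the author gets 6 if talks fail, so the publisher offers 6 and keeps 74.
Round 4 (the author proposes): the publisher can get 74 next round, worth 0.84 × 74 = 62.16 now; the author offers that and keeps 17.84.
Round 3 (the publisher proposes): the author can get 17.84 next round, worth 0.96 × 17.84 = 17.1264 now, so the publisher offers 17.1264, keeping 62.8736.
Round 2 (the author proposes): the publisher can get 62.8736 next round, worth 0.84 × 62.8736 = 52.813824 now. The author offers 52.813824 and keeps 80 − 52.813824 = 27.186176.
Round 1 (the publisher proposes): the author can get 27.186176 next round, worth 0.96 × 27.186176 = 26.09872896 now; the publisher offers that and keeps 53.90127104.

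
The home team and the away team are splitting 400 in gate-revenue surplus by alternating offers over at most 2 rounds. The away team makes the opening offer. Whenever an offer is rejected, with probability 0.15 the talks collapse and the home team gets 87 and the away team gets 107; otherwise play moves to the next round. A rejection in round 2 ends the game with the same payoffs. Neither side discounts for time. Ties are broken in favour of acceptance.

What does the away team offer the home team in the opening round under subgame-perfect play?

262.1

Round 2 (the home team proposes): the away team gets 107 if talks fail, so the home team offers 107 and keeps 293.
Round 1 (the away team proposes): rejecting gives the home team an expected 0.85 × 293 + 0.15 × 87 = 262.1; the away team offers that and keeps 137.9.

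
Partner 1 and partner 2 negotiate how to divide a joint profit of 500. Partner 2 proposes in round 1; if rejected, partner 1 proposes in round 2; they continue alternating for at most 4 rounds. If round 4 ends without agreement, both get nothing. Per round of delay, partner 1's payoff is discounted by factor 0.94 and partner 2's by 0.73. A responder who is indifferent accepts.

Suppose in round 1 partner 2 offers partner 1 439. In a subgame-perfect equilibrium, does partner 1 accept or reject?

Work out partner 1's continuation value if the offer is rejected.
Round 4 (partner 1 proposes): partner 2 will accept anything ≥ 0, so partner 1 offers 0 and keeps 500.
Round 3 (partner 2 proposes): partner 1 can get 500 next round, worth 0.94 × 500 = 470 now. Partner 2 offers 470 and keeps 500 − 470 = 30.
Round 2 (partner 1 proposes): partner 2 can get 30 next round, worth 0.73 × 30 = 21.9 now; partner 1 offers that and keeps 478.1.
So by rejecting in round 1, partner 1 gets 478.1 next round, worth 0.94 × 478.1 = 449.414 now.
Offer 439 < 449.414, so partner 1 rejects.

Reject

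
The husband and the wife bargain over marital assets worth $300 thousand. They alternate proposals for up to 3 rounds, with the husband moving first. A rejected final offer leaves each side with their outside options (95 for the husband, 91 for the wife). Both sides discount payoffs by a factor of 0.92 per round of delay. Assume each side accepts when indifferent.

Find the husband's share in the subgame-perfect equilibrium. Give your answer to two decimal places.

Round 3 (the husband proposes): the wife gets 91 if talks fail, so the husband offers 91 and keeps 209.
Round 2 (the wife proposes): the husband can get 209 next round, worth 0.92 × 209 = 192.28 now; the wife offers that and keeps 107.72.
Round 1 (the husband proposes): the wife can get 107.72 next round, worth 0.92 × 107.72 = 99.1024 now, so the husband offers 99.1024, keeping 200.8976.

200.90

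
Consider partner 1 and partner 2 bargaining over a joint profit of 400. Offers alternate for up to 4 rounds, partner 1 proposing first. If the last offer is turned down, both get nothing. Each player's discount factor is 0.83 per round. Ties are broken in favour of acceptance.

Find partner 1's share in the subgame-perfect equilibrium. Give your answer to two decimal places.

114.85

Round 4 (partner 2 proposes): rejection yields 0 for partner 1; partner 2 offers 0 and keeps 400.
Round 3 (partner 1 proposes): partner 2 can get 400 next round, worth 0.83 × 400 = 332 now, so partner 1 offers 332, keeping 68.
Round 2 (partner 2 proposes): partner 1 can get 68 next round, worth 0.83 × 68 = 56.44 now, so partner 2 offers 56.44, keeping 343.56.
Round 1 (partner 1 proposes): partner 2 can get 343.56 next round, worth 0.83 × 343.56 = 285.1548 now; partner 1 offers that and keeps 114.8452.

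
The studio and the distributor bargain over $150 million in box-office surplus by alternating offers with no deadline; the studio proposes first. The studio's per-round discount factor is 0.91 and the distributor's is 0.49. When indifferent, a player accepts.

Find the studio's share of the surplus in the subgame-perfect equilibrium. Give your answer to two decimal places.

In a stationary SPE each proposer offers the other exactly their discounted continuation value.
If the studio keeps x when proposing and the distributor keeps y when proposing, then x = 150 − 0.49y and y = 150 − 0.91x.
Solving: x = 150(1 − 0.49) / (1 − 0.91·0.49) = 76.5 / 0.5541 ≈ 138.0617.
The distributor gets 150 − 138.0617 ≈ 11.9383.

138.06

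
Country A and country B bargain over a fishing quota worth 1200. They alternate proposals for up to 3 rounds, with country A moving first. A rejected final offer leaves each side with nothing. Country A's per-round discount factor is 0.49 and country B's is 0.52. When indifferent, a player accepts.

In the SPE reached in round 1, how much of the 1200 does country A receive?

By backward induction:
Round 3 (country A proposes): country B will accept anything ≥ 0, so country A offers 0 and keeps 1200.
Round 2 (country B proposes): country A can get 1200 next round, worth 0.49 × 1200 = 588 now. Country B offers 588 and keeps 1200 − 588 = 612.
Round 1 (country A proposes): country B can get 612 next round, worth 0.52 × 612 = 318.24 now. Country A offers 318.24 and keeps 1200 − 318.24 = 881.76.

881.76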